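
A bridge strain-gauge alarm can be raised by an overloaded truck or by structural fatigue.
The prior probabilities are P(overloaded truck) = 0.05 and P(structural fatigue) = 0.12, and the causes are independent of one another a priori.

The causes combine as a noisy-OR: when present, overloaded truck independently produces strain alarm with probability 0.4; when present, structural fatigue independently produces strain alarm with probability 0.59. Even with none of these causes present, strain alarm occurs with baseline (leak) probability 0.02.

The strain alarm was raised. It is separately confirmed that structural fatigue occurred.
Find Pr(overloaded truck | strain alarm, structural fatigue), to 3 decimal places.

Under noisy-OR, P(strain alarm | causes) = 1 − (1−0.02)·∏(1−qᵢ) over the active causes.
P(strain alarm | structural fatigue) = 0.5982*0.95 + 0.75892*0.05 = 0.568290 + 0.037946 = 0.606236
The overloaded truck-present share is 0.75892*0.05 = 0.037946.
Hence the posterior is 0.037946/0.606236 ≈ 0.063.

Pr(overloaded truck | strain alarm, structural fatigue) ≈ 0.063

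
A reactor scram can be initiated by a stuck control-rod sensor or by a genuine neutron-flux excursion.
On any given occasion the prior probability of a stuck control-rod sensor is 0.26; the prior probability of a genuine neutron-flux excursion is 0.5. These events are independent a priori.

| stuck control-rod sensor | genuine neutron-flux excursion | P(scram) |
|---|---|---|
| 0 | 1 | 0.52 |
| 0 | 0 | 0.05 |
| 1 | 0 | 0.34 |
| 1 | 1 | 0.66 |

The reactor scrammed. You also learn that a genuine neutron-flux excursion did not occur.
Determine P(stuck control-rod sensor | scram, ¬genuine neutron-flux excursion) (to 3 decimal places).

For the numerator, keep only stuck control-rod sensor=true terms: 0.34*0.26 = 0.088400
Denominator P(scram | ¬genuine neutron-flux excursion): 0.05*0.74 + 0.34*0.26 = 0.125400
Posterior = 0.088400 / 0.125400 ≈ 0.705

P(stuck control-rod sensor | scram, ¬genuine neutron-flux excursion) ≈ 0.705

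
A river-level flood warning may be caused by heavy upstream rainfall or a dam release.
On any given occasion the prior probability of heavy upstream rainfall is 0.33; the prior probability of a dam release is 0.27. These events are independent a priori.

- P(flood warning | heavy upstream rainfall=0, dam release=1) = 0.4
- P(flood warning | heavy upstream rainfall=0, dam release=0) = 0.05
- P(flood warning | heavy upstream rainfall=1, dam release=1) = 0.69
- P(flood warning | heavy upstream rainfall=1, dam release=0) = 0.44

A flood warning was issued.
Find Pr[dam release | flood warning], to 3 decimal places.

Weight on dam release=true, given the evidence: 0.072360 + 0.061479 = 0.133839
Normalizer over all consistent configurations: 0.05×0.67×0.73 + 0.4×0.67×0.27 + 0.44×0.33×0.73 + 0.69×0.33×0.27 = 0.264290
Posterior = 0.133839 / 0.264290 ≈ 0.506

Pr[dam release | flood warning] ≈ 0.506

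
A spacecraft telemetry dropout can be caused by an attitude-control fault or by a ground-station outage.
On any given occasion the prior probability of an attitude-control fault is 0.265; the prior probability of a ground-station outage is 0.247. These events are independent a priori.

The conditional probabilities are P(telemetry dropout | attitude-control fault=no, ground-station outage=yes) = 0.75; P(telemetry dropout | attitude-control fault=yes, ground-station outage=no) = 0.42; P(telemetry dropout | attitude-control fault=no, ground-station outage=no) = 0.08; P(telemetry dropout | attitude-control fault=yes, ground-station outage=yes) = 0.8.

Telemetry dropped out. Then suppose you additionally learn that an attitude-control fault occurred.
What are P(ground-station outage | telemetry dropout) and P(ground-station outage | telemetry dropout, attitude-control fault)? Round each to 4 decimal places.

Numerator (weight on configurations with ground-station outage): 0.136159 + 0.052364 = 0.188523
Denominator P(telemetry dropout): 0.08×0.735×0.753 + 0.75×0.735×0.247 + 0.42×0.265×0.753 + 0.8×0.265×0.247 = 0.316608
P(ground-station outage | telemetry dropout) = 0.188523/0.316608 ≈ 0.5954

With the extra evidence:
By total probability over both values of ground-station outage:
  P(telemetry dropout | attitude-control fault) = 0.42*0.753 + 0.8*0.247
        = 0.316260 + 0.197600 = 0.513860
Keeping only the ground-station outage-present terms gives 0.197600, so
  P(ground-station outage | telemetry dropout, attitude-control fault) = 0.197600 / 0.513860 ≈ 0.3845
Conditioning on attitude-control fault lowers the posterior on ground-station outage: the classic explaining-away effect in a common-effect structure.

P(ground-station outage | telemetry dropout) ≈ 0.5954; P(ground-station outage | telemetry dropout, attitude-control fault) ≈ 0.3845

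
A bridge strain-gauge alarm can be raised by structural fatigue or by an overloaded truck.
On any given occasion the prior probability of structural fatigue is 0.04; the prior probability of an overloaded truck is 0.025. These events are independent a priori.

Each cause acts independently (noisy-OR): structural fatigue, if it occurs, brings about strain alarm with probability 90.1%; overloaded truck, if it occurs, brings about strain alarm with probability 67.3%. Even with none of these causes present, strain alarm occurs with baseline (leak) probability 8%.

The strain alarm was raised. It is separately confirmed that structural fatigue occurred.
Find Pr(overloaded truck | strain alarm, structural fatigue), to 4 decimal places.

Under noisy-OR, P(strain alarm | causes) = 1 − (1−0.08)·∏(1−qᵢ) over the active causes.
P(strain alarm | structural fatigue) = 0.90892×0.975 + 0.970217×0.025 = 0.886197 + 0.024255 = 0.910452
Restricting to configurations with overloaded truck present: 0.970217×0.025 = 0.024255.
P(overloaded truck | strain alarm, structural fatigue) = 0.024255 / 0.910452 ≈ 0.0266

Pr(overloaded truck | strain alarm, structural fatigue) ≈ 0.0266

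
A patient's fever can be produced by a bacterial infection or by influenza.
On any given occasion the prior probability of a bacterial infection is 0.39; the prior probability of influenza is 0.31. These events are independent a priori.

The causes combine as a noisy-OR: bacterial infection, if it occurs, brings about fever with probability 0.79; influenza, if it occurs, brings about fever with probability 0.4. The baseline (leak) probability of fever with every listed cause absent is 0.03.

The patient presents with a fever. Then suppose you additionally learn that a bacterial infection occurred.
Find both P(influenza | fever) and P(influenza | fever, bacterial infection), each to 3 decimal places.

Under noisy-OR, P(fever | causes) = 1 − (1−0.03)·∏(1−qᵢ) over the active causes.
Enumerate the 4 (bacterial infection, influenza) configurations and weight by the priors:
  P(fever) = 0.03×0.61×0.69 + 0.418×0.61×0.31 + 0.7963×0.39×0.69 + 0.87778×0.39×0.31
        = 0.012627 + 0.079044 + 0.214284 + 0.106124 = 0.412079
Configurations with influenza contribute 0.185168, so
  P(influenza | fever) = 0.185168 / 0.412079 ≈ 0.449

With the extra evidence:
P(fever | bacterial infection) = 0.7963*0.69 + 0.87778*0.31 = 0.549447 + 0.272112 = 0.821559
The influenza-present share is 0.87778*0.31 = 0.272112.
P(influenza | fever, bacterial infection) = 0.272112 / 0.821559 ≈ 0.331
— bacterial infection explains away the evidence for influenza.

P(influenza | fever) ≈ 0.449; P(influenza | fever, bacterial infection) ≈ 0.331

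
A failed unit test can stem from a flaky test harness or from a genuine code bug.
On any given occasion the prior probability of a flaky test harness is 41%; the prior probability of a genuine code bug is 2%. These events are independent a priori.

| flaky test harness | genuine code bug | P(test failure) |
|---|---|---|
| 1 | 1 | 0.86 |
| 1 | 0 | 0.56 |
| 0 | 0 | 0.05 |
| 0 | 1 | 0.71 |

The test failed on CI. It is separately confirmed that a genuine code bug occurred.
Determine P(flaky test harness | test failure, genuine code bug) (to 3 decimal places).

P(flaky test harness | test failure, genuine code bug) ≈ 0.457

P(test failure | genuine code bug) = 0.71*0.59 + 0.86*0.41 = 0.418900 + 0.352600 = 0.771500
Restricting to configurations with flaky test harness present: 0.86*0.41 = 0.352600.
Hence the posterior is 0.352600/0.771500 ≈ 0.457.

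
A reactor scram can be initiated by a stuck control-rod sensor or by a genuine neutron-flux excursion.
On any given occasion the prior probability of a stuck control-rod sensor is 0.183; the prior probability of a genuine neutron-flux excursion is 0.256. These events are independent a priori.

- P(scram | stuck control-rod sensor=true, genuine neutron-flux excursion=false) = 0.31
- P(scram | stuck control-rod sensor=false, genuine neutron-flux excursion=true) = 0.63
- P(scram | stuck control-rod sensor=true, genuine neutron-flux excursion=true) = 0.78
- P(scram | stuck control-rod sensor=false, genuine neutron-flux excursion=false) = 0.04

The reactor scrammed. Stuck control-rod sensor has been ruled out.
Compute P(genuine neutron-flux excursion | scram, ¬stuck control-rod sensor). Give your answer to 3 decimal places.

P(scram | ¬stuck control-rod sensor) = 0.04*0.744 + 0.63*0.256 = 0.029760 + 0.161280 = 0.191040
Restricting to configurations with genuine neutron-flux excursion present: 0.63*0.256 = 0.161280.
P(genuine neutron-flux excursion | scram, ¬stuck control-rod sensor) = 0.161280 / 0.191040 ≈ 0.844

P(genuine neutron-flux excursion | scram, ¬stuck control-rod sensor) ≈ 0.844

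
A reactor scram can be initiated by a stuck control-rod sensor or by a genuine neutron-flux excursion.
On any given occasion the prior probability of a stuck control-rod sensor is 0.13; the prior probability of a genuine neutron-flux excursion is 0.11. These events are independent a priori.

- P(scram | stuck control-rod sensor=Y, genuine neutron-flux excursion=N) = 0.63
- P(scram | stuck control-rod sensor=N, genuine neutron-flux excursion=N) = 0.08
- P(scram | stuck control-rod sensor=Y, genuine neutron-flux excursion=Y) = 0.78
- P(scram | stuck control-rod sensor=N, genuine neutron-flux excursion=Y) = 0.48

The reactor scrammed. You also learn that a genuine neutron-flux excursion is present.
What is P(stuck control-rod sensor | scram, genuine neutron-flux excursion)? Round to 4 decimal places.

By total probability over both values of stuck control-rod sensor:
  P(scram | genuine neutron-flux excursion) = 0.48×0.87 + 0.78×0.13
        = 0.417600 + 0.101400 = 0.519000
The terms with stuck control-rod sensor present sum to 0.101400, so
  P(stuck control-rod sensor | scram, genuine neutron-flux excursion) = 0.101400 / 0.519000 ≈ 0.1954

P(stuck control-rod sensor | scram, genuine neutron-flux excursion) ≈ 0.1954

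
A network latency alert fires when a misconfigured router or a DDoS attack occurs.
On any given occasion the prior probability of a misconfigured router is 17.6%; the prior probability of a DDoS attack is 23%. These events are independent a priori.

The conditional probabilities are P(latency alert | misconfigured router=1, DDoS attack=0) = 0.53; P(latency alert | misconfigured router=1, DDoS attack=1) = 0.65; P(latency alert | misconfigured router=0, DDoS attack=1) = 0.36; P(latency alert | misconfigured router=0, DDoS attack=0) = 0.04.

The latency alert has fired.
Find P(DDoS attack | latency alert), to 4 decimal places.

By total probability over the 4 (misconfigured router, DDoS attack) configurations:
  P(latency alert) = 0.04*0.824*0.77 + 0.36*0.824*0.23 + 0.53*0.176*0.77 + 0.65*0.176*0.23
        = 0.025379 + 0.068227 + 0.071826 + 0.026312 = 0.191744
Configurations with DDoS attack contribute 0.094539, so
  P(DDoS attack | latency alert) = 0.094539 / 0.191744 ≈ 0.4930

P(DDoS attack | latency alert) ≈ 0.4930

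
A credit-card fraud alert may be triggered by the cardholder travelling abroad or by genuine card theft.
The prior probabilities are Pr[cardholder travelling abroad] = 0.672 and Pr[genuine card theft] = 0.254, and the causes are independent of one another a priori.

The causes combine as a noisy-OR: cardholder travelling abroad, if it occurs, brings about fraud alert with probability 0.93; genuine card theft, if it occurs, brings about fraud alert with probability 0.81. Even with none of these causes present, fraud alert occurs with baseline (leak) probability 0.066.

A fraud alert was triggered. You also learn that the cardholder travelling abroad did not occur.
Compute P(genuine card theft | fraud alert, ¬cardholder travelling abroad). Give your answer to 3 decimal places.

P(genuine card theft | fraud alert, ¬cardholder travelling abroad) ≈ 0.809

Under noisy-OR, P(fraud alert | causes) = 1 − (1−0.066)·∏(1−qᵢ) over the active causes.
For the numerator, keep only genuine card theft=true terms: 0.82254×0.254 = 0.208925
Denominator P(fraud alert | ¬cardholder travelling abroad): 0.066×0.746 + 0.82254×0.254 = 0.258161
P(genuine card theft | fraud alert, ¬cardholder travelling abroad) = 0.208925/0.258161 ≈ 0.809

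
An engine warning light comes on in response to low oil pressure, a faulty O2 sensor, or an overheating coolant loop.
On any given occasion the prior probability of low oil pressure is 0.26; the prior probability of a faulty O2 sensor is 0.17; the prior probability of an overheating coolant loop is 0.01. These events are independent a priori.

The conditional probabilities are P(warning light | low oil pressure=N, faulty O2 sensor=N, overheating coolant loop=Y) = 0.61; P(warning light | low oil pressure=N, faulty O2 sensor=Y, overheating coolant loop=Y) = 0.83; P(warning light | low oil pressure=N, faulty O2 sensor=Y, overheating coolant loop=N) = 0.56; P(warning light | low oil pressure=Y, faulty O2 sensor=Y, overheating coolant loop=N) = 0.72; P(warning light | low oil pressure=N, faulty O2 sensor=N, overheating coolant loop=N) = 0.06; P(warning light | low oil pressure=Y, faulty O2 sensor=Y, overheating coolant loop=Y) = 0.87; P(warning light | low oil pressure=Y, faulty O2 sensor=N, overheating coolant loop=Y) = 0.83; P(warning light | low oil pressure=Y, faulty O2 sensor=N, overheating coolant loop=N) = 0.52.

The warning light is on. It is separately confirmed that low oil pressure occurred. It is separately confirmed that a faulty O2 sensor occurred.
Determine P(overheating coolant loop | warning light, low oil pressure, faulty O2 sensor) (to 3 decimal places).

P(overheating coolant loop | warning light, low oil pressure, faulty O2 sensor) ≈ 0.012

P(warning light | low oil pressure, faulty O2 sensor) = 0.72*0.99 + 0.87*0.01 = 0.712800 + 0.008700 = 0.721500
Of this, 0.008700 comes from 0.87*0.01 (the overheating coolant loop=true cases).
Hence the posterior is 0.008700/0.721500 ≈ 0.012.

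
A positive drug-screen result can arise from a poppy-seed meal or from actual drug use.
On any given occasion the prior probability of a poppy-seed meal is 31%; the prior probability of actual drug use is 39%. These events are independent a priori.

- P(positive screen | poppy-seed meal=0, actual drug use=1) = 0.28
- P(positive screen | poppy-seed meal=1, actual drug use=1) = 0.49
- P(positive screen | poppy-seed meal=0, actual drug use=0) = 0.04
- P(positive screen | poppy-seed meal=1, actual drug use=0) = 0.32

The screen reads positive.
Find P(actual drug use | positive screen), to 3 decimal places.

P(actual drug use | positive screen) ≈ 0.635

Numerator (weight on configurations with actual drug use): 0.075348 + 0.059241 = 0.134589
Denominator P(positive screen): 0.04·0.69·0.61 + 0.28·0.69·0.39 + 0.32·0.31·0.61 + 0.49·0.31·0.39 = 0.211937
P(actual drug use | positive screen) = 0.134589/0.211937 ≈ 0.635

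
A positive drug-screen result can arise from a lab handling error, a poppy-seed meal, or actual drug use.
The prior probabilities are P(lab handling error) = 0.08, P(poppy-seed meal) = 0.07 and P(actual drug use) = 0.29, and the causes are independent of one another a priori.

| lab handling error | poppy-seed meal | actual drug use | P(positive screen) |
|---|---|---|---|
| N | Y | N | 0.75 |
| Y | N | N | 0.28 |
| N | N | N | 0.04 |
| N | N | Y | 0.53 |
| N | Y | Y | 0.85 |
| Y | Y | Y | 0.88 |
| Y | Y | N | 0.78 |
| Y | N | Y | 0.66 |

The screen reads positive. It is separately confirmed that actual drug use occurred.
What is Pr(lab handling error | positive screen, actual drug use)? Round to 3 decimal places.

Pr(lab handling error | positive screen, actual drug use) ≈ 0.096

Sum P(positive screen|·) weighted by the priors over the 4 (lab handling error, poppy-seed meal) configurations:
  P(positive screen | actual drug use) = 0.53*0.92*0.93 + 0.85*0.92*0.07 + 0.66*0.08*0.93 + 0.88*0.08*0.07
        = 0.453468 + 0.054740 + 0.049104 + 0.004928 = 0.562240
Keeping only the lab handling error-present terms gives 0.054032, so
  P(lab handling error | positive screen, actual drug use) = 0.054032 / 0.562240 ≈ 0.096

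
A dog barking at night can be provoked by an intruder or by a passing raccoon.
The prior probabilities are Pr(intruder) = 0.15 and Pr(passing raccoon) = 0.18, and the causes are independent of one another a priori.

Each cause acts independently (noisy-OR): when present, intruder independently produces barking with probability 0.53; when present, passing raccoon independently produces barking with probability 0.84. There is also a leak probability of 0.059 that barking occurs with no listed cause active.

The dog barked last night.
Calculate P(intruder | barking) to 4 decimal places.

P(intruder | barking) ≈ 0.3538

Under noisy-OR, P(barking | causes) = 1 − (1−0.059)·∏(1−qᵢ) over the active causes.
By total probability over the 4 (intruder, passing raccoon) configurations:
  P(barking) = 0.059·0.85·0.82 + 0.84944·0.85·0.18 + 0.55773·0.15·0.82 + 0.929237·0.15·0.18
        = 0.041123 + 0.129964 + 0.068601 + 0.025089 = 0.264777
Configurations with intruder contribute 0.093690, so
  P(intruder | barking) = 0.093690 / 0.264777 ≈ 0.3538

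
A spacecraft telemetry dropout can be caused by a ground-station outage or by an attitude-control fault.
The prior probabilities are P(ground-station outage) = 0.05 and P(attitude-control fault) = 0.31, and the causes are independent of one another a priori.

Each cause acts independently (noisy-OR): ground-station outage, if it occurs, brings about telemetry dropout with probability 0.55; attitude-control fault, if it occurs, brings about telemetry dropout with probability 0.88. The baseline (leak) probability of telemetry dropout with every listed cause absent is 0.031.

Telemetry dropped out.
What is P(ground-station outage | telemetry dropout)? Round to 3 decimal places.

P(ground-station outage | telemetry dropout) ≈ 0.108

Under noisy-OR, P(telemetry dropout | causes) = 1 − (1−0.031)·∏(1−qᵢ) over the active causes.
Enumerate the 4 (ground-station outage, attitude-control fault) configurations and weight by the priors:
  P(telemetry dropout) = 0.031×0.95×0.69 + 0.88372×0.95×0.31 + 0.56395×0.05×0.69 + 0.947674×0.05×0.31
        = 0.020320 + 0.260256 + 0.019456 + 0.014689 = 0.314721
Configurations with ground-station outage contribute 0.034145, so
  P(ground-station outage | telemetry dropout) = 0.034145 / 0.314721 ≈ 0.108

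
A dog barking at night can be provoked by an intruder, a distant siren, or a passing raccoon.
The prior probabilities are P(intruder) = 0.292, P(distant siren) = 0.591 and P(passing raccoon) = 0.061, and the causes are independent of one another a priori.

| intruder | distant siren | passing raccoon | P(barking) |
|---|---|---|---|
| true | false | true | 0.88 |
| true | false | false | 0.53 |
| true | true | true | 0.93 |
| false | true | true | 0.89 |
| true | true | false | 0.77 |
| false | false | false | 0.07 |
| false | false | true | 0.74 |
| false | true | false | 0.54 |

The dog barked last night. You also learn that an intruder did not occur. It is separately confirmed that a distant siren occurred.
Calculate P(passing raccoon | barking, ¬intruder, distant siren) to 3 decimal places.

P(passing raccoon | barking, ¬intruder, distant siren) ≈ 0.097

By total probability over both values of passing raccoon:
  P(barking | ¬intruder, distant siren) = 0.54×0.939 + 0.89×0.061
        = 0.507060 + 0.054290 = 0.561350
The terms with passing raccoon present sum to 0.054290, so
  P(passing raccoon | barking, ¬intruder, distant siren) = 0.054290 / 0.561350 ≈ 0.097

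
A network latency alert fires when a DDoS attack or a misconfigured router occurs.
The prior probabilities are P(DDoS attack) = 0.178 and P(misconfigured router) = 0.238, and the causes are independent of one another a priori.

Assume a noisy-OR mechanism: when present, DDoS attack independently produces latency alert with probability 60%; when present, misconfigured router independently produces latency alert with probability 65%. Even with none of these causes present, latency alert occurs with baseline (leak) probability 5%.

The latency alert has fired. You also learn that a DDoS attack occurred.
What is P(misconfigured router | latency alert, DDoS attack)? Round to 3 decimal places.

Under noisy-OR, P(latency alert | causes) = 1 − (1−0.05)·∏(1−qᵢ) over the active causes.
Weight on misconfigured router=true, given the evidence: 0.867×0.238 = 0.206346
Denominator P(latency alert | DDoS attack): 0.62×0.762 + 0.867×0.238 = 0.678786
Posterior = 0.206346 / 0.678786 ≈ 0.304

P(misconfigured router | latency alert, DDoS attack) ≈ 0.304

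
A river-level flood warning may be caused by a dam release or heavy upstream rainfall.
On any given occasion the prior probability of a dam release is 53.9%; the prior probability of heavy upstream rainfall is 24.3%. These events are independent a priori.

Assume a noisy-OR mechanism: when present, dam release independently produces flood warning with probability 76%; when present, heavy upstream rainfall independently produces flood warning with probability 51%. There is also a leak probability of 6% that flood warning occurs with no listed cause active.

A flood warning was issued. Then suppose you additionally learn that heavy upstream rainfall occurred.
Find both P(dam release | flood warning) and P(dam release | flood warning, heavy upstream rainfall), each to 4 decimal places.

Under noisy-OR, P(flood warning | causes) = 1 − (1−0.06)·∏(1−qᵢ) over the active causes.
Numerator (weight on configurations with dam release): 0.315973 + 0.116498 = 0.432471
Normalizer over all consistent configurations: 0.06·0.461·0.757 + 0.5394·0.461·0.243 + 0.7744·0.539·0.757 + 0.889456·0.539·0.243 = 0.513835
Posterior = 0.432471 / 0.513835 ≈ 0.8417

Now also conditioning on heavy upstream rainfall=true:
Weight on dam release=true, given the evidence: 0.889456·0.539 = 0.479417
Normalizer over all consistent configurations: 0.5394·0.461 + 0.889456·0.539 = 0.728080
Posterior = 0.479417 / 0.728080 ≈ 0.6585
— heavy upstream rainfall explains away the evidence for dam release.

P(dam release | flood warning) ≈ 0.8417; P(dam release | flood warning, heavy upstream rainfall) ≈ 0.6585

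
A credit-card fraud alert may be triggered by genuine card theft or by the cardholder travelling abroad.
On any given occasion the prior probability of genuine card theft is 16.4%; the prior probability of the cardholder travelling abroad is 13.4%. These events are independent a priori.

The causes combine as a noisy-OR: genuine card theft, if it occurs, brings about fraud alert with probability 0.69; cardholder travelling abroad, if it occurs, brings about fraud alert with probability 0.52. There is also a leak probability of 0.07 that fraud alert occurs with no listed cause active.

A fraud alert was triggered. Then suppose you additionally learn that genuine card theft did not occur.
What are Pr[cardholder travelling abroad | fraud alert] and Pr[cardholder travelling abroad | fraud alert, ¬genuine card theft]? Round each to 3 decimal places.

Pr[cardholder travelling abroad | fraud alert] ≈ 0.348; Pr[cardholder travelling abroad | fraud alert, ¬genuine card theft] ≈ 0.550

Under noisy-OR, P(fraud alert | causes) = 1 − (1−0.07)·∏(1−qᵢ) over the active causes.
Weight on cardholder travelling abroad=true, given the evidence: 0.062016 + 0.018935 = 0.080951
Denominator P(fraud alert): 0.07×0.836×0.866 + 0.5536×0.836×0.134 + 0.7117×0.164×0.866 + 0.861616×0.164×0.134 = 0.232707
Posterior = 0.080951 / 0.232707 ≈ 0.348

Now condition on the additional information:
Enumerate both values of cardholder travelling abroad and weight by the priors:
  P(fraud alert | ¬genuine card theft) = 0.07*0.866 + 0.5536*0.134
        = 0.060620 + 0.074182 = 0.134802
Keeping only the cardholder travelling abroad-present terms gives 0.074182, so
  P(cardholder travelling abroad | fraud alert, ¬genuine card theft) = 0.074182 / 0.134802 ≈ 0.550
With genuine card theft excluded, cardholder travelling abroad must carry more of the explanatory weight for the fraud alert.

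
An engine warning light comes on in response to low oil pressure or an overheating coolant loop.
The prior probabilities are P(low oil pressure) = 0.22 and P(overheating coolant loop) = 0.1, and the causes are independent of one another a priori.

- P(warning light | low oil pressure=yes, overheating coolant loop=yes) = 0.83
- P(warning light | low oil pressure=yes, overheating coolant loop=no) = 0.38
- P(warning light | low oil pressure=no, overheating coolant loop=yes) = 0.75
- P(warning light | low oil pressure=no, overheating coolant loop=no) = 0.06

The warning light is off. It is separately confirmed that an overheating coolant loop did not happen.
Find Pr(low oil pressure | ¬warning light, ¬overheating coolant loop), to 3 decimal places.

Pr(low oil pressure | ¬warning light, ¬overheating coolant loop) ≈ 0.157

By total probability over both values of low oil pressure:
  P(¬warning light | ¬overheating coolant loop) = 0.94×0.78 + 0.62×0.22
        = 0.733200 + 0.136400 = 0.869600
Keeping only the low oil pressure-present terms gives 0.136400, so
  P(low oil pressure | ¬warning light, ¬overheating coolant loop) = 0.136400 / 0.869600 ≈ 0.157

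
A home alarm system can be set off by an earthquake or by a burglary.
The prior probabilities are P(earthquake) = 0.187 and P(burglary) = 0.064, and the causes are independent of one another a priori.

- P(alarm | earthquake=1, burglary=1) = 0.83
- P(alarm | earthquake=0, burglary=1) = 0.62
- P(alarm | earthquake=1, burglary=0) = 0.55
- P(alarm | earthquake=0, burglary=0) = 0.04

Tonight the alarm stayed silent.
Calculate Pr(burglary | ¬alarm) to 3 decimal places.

Pr(burglary | ¬alarm) ≈ 0.026

P(¬alarm) = 0.96*0.813*0.936 + 0.38*0.813*0.064 + 0.45*0.187*0.936 + 0.17*0.187*0.064 = 0.730529 + 0.019772 + 0.078764 + 0.002035 = 0.831100
Restricting to configurations with burglary present: 0.019772 + 0.002035 = 0.021807.
Hence the posterior is 0.021807/0.831100 ≈ 0.026.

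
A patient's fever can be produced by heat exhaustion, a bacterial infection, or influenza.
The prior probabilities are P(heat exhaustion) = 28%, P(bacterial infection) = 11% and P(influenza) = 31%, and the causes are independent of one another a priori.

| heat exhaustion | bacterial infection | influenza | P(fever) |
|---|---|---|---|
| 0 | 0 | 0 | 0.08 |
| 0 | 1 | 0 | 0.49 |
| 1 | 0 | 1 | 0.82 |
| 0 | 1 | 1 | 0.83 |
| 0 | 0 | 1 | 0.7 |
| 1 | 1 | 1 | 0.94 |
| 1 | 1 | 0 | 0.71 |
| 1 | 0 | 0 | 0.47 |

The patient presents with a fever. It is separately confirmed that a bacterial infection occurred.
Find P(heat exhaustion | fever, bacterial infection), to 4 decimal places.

By total probability over the 4 (heat exhaustion, influenza) configurations:
  P(fever | bacterial infection) = 0.49*0.72*0.69 + 0.83*0.72*0.31 + 0.71*0.28*0.69 + 0.94*0.28*0.31
        = 0.243432 + 0.185256 + 0.137172 + 0.081592 = 0.647452
Configurations with heat exhaustion contribute 0.218764, so
  P(heat exhaustion | fever, bacterial infection) = 0.218764 / 0.647452 ≈ 0.3379

P(heat exhaustion | fever, bacterial infection) ≈ 0.3379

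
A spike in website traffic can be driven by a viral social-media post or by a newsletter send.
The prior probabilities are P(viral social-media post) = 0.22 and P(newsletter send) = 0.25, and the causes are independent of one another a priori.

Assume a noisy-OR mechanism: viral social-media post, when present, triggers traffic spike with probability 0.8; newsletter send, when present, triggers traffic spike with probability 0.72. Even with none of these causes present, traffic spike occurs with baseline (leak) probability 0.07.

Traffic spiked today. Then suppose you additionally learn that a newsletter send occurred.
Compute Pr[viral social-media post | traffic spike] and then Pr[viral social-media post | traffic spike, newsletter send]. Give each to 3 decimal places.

Under noisy-OR, P(traffic spike | causes) = 1 − (1−0.07)·∏(1−qᵢ) over the active causes.
Weight on viral social-media post=true, given the evidence: 0.134310 + 0.052136 = 0.186446
Normalizer over all consistent configurations: 0.07×0.78×0.75 + 0.7396×0.78×0.25 + 0.814×0.22×0.75 + 0.94792×0.22×0.25 = 0.371618
P(viral social-media post | traffic spike) = 0.186446/0.371618 ≈ 0.502

Now also conditioning on newsletter send=true:
Sum P(traffic spike|·) weighted by the priors over both values of viral social-media post:
  P(traffic spike | newsletter send) = 0.7396*0.78 + 0.94792*0.22
        = 0.576888 + 0.208542 = 0.785430
Keeping only the viral social-media post-present terms gives 0.208542, so
  P(viral social-media post | traffic spike, newsletter send) = 0.208542 / 0.785430 ≈ 0.266
This is intercausal reasoning (explaining away): once newsletter send accounts for the traffic spike, viral social-media post becomes less likely.

Pr[viral social-media post | traffic spike] ≈ 0.502; Pr[viral social-media post | traffic spike, newsletter send] ≈ 0.266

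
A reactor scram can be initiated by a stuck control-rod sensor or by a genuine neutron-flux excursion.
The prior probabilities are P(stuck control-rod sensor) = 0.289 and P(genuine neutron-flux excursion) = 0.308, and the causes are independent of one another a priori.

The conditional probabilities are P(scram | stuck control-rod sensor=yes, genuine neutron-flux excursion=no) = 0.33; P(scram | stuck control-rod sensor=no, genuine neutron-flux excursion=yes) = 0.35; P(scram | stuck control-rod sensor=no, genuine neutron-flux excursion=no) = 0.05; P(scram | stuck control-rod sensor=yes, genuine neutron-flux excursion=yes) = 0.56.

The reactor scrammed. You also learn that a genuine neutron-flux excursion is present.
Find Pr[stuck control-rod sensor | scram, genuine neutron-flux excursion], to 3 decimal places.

Pr[stuck control-rod sensor | scram, genuine neutron-flux excursion] ≈ 0.394

P(scram | genuine neutron-flux excursion) = 0.35·0.711 + 0.56·0.289 = 0.248850 + 0.161840 = 0.410690
The stuck control-rod sensor-present share is 0.56·0.289 = 0.161840.
So P(stuck control-rod sensor | scram, genuine neutron-flux excursion) = 0.161840/0.410690 ≈ 0.394.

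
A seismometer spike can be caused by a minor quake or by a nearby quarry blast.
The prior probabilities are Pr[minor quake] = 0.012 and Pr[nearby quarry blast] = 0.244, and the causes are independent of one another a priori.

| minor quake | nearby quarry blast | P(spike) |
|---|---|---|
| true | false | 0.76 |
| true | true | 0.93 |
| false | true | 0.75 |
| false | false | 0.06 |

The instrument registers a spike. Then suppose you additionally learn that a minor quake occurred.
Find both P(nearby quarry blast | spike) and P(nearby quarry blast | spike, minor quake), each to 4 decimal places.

Sum P(spike|·) weighted by the priors over the 4 (minor quake, nearby quarry blast) configurations:
  P(spike) = 0.06×0.988×0.756 + 0.75×0.988×0.244 + 0.76×0.012×0.756 + 0.93×0.012×0.244
        = 0.044816 + 0.180804 + 0.006895 + 0.002723 = 0.235238
Keeping only the nearby quarry blast-present terms gives 0.183527, so
  P(nearby quarry blast | spike) = 0.183527 / 0.235238 ≈ 0.7802

With the extra evidence:
P(spike | minor quake) = 0.76*0.756 + 0.93*0.244 = 0.574560 + 0.226920 = 0.801480
The nearby quarry blast-present share is 0.93*0.244 = 0.226920.
P(nearby quarry blast | spike, minor quake) = 0.226920 / 0.801480 ≈ 0.2831

P(nearby quarry blast | spike) ≈ 0.7802; P(nearby quarry blast | spike, minor quake) ≈ 0.2831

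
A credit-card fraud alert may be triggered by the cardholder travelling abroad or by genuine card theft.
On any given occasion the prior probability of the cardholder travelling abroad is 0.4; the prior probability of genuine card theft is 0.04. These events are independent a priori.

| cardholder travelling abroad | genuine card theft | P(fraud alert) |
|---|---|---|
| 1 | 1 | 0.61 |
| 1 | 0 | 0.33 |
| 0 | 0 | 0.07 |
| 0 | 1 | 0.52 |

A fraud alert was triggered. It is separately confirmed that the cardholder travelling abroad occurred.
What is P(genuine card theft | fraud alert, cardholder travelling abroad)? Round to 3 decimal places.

P(fraud alert | cardholder travelling abroad) = 0.33·0.96 + 0.61·0.04 = 0.316800 + 0.024400 = 0.341200
The genuine card theft-present share is 0.61·0.04 = 0.024400.
P(genuine card theft | fraud alert, cardholder travelling abroad) = 0.024400 / 0.341200 ≈ 0.072

P(genuine card theft | fraud alert, cardholder travelling abroad) ≈ 0.072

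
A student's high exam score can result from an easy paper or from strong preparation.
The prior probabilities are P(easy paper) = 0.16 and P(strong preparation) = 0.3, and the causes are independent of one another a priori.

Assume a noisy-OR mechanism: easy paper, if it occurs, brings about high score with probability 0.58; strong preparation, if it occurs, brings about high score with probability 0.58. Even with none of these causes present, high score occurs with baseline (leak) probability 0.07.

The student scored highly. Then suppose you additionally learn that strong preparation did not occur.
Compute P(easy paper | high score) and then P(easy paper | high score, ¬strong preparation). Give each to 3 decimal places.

Under noisy-OR, P(high score | causes) = 1 − (1−0.07)·∏(1−qᵢ) over the active causes.
P(high score) = 0.07×0.84×0.7 + 0.6094×0.84×0.3 + 0.6094×0.16×0.7 + 0.835948×0.16×0.3 = 0.041160 + 0.153569 + 0.068253 + 0.040126 = 0.303108
The easy paper-present share is 0.068253 + 0.040126 = 0.108379.
Hence the posterior is 0.108379/0.303108 ≈ 0.358.

Now condition on the additional information:
Enumerate both values of easy paper and weight by the priors:
  P(high score | ¬strong preparation) = 0.07*0.84 + 0.6094*0.16
        = 0.058800 + 0.097504 = 0.156304
Configurations with easy paper contribute 0.097504, so
  P(easy paper | high score, ¬strong preparation) = 0.097504 / 0.156304 ≈ 0.624
With strong preparation excluded, easy paper must carry more of the explanatory weight for the high score.

P(easy paper | high score) ≈ 0.358; P(easy paper | high score, ¬strong preparation) ≈ 0.624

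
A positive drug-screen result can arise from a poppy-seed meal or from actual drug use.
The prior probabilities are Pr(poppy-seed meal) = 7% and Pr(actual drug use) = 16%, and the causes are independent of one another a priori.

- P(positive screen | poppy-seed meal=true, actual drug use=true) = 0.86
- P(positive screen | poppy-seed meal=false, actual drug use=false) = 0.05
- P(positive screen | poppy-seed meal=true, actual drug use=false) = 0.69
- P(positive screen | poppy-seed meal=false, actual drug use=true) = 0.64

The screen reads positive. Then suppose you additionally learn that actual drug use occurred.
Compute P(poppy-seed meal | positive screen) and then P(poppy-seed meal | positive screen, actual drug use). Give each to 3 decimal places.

Enumerate the 4 (poppy-seed meal, actual drug use) configurations and weight by the priors:
  P(positive screen) = 0.05×0.93×0.84 + 0.64×0.93×0.16 + 0.69×0.07×0.84 + 0.86×0.07×0.16
        = 0.039060 + 0.095232 + 0.040572 + 0.009632 = 0.184496
Configurations with poppy-seed meal contribute 0.050204, so
  P(poppy-seed meal | positive screen) = 0.050204 / 0.184496 ≈ 0.272

With the extra evidence:
Weight on poppy-seed meal=true, given the evidence: 0.86×0.07 = 0.060200
The normalizing constant is 0.64×0.93 + 0.86×0.07 = 0.655400
Posterior = 0.060200 / 0.655400 ≈ 0.092
— actual drug use explains away the evidence for poppy-seed meal.

P(poppy-seed meal | positive screen) ≈ 0.272; P(poppy-seed meal | positive screen, actual drug use) ≈ 0.092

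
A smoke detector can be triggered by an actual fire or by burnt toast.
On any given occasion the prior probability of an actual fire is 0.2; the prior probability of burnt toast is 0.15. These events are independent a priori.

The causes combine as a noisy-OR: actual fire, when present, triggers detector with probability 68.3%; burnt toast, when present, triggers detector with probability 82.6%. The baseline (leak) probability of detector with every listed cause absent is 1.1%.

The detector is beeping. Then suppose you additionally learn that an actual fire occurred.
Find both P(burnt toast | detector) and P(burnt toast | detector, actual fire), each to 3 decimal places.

P(burnt toast | detector) ≈ 0.507; P(burnt toast | detector, actual fire) ≈ 0.196

Under noisy-OR, P(detector | causes) = 1 − (1−0.011)·∏(1−qᵢ) over the active causes.
Weight on burnt toast=true, given the evidence: 0.099350 + 0.028363 = 0.127713
Denominator P(detector): 0.011*0.8*0.85 + 0.827914*0.8*0.15 + 0.686487*0.2*0.85 + 0.945449*0.2*0.15 = 0.251896
Posterior = 0.127713 / 0.251896 ≈ 0.507

Now also conditioning on actual fire=true:
By total probability over both values of burnt toast:
  P(detector | actual fire) = 0.686487×0.85 + 0.945449×0.15
        = 0.583514 + 0.141817 = 0.725331
The terms with burnt toast present sum to 0.141817, so
  P(burnt toast | detector, actual fire) = 0.141817 / 0.725331 ≈ 0.196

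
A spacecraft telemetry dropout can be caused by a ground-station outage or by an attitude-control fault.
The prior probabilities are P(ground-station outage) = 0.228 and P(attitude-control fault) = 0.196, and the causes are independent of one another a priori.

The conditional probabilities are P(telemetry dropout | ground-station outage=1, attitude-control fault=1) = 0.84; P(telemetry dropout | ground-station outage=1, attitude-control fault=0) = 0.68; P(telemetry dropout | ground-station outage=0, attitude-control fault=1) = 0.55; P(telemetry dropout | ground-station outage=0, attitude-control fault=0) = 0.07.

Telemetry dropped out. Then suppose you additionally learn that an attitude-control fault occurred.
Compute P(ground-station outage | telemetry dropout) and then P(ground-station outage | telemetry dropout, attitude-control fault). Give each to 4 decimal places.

By total probability over the 4 (ground-station outage, attitude-control fault) configurations:
  P(telemetry dropout) = 0.07×0.772×0.804 + 0.55×0.772×0.196 + 0.68×0.228×0.804 + 0.84×0.228×0.196
        = 0.043448 + 0.083222 + 0.124652 + 0.037538 = 0.288860
Keeping only the ground-station outage-present terms gives 0.162190, so
  P(ground-station outage | telemetry dropout) = 0.162190 / 0.288860 ≈ 0.5615

Now condition on the additional information:
By total probability over both values of ground-station outage:
  P(telemetry dropout | attitude-control fault) = 0.55×0.772 + 0.84×0.228
        = 0.424600 + 0.191520 = 0.616120
Configurations with ground-station outage contribute 0.191520, so
  P(ground-station outage | telemetry dropout, attitude-control fault) = 0.191520 / 0.616120 ≈ 0.3108

P(ground-station outage | telemetry dropout) ≈ 0.5615; P(ground-station outage | telemetry dropout, attitude-control fault) ≈ 0.3108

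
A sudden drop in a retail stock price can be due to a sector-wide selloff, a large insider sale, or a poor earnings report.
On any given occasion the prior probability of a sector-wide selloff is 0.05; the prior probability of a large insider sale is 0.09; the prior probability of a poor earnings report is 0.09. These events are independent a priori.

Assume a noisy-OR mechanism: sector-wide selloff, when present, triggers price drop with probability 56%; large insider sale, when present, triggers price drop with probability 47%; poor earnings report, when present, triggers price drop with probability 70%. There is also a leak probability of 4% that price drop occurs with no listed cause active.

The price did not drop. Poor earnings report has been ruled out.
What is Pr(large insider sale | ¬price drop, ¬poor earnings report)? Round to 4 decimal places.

Under noisy-OR, P(price drop | causes) = 1 − (1−0.04)·∏(1−qᵢ) over the active causes.
Enumerate the 4 (sector-wide selloff, large insider sale) configurations and weight by the priors:
  P(¬price drop | ¬poor earnings report) = 0.96×0.95×0.91 + 0.5088×0.95×0.09 + 0.4224×0.05×0.91 + 0.223872×0.05×0.09
        = 0.829920 + 0.043502 + 0.019219 + 0.001007 = 0.893648
Configurations with large insider sale contribute 0.044509, so
  P(large insider sale | ¬price drop, ¬poor earnings report) = 0.044509 / 0.893648 ≈ 0.0498

Pr(large insider sale | ¬price drop, ¬poor earnings report) ≈ 0.0498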